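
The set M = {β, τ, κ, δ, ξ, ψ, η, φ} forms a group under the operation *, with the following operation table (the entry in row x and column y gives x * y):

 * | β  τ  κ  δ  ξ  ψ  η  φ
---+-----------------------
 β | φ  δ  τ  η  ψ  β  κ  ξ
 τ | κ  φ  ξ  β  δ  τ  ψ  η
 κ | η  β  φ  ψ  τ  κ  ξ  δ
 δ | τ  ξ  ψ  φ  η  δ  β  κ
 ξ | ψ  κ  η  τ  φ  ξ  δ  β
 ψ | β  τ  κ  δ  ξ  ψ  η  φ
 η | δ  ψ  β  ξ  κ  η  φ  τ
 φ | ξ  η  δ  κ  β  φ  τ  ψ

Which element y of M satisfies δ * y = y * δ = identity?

First locate the identity: row ψ matches the header, so ψ is the identity.
Scan row δ for ψ: δ * κ = ψ. Hence δ^(-1) = κ.
(Structurally, M here is isomorphic to the quaternion group Q_8.)

κ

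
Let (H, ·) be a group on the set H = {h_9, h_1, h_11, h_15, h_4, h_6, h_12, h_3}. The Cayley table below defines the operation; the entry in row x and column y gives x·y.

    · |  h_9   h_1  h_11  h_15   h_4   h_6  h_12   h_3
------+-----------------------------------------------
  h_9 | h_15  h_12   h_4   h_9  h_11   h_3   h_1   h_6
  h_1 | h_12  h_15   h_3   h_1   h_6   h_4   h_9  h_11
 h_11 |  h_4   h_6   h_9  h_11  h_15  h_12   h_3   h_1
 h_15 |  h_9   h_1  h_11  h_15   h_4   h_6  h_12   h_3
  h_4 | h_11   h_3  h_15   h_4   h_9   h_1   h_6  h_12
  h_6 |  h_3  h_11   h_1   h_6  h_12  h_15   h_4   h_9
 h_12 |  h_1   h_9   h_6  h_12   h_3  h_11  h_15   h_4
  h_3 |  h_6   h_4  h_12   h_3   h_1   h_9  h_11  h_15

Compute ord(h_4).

The identity element is h_15 (its row matches the header).
h_4^1 = h_4
h_4^2 = h_4·h_4 = h_9
h_4^3 = h_9·h_4 = h_11
h_4^4 = h_11·h_4 = h_15
The first power of h_4 equal to the identity is h_4^4, so ord(h_4) = 4.

4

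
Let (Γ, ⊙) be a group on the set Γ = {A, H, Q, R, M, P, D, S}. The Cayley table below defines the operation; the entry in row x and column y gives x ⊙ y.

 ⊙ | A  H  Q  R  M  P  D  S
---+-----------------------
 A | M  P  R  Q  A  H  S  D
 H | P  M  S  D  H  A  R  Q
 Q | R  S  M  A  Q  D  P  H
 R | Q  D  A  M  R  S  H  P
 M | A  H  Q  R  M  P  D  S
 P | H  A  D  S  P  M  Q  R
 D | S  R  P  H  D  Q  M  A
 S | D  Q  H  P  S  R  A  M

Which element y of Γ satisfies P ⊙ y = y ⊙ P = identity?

P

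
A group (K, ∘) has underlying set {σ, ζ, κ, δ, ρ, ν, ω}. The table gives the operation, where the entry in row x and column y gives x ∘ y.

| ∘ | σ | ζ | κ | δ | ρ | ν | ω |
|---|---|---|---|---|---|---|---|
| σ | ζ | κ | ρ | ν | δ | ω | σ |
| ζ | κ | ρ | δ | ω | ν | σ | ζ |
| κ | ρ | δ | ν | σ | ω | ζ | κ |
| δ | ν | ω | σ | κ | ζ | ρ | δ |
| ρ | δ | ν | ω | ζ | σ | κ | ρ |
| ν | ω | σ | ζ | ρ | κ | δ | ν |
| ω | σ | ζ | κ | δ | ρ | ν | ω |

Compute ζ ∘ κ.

δ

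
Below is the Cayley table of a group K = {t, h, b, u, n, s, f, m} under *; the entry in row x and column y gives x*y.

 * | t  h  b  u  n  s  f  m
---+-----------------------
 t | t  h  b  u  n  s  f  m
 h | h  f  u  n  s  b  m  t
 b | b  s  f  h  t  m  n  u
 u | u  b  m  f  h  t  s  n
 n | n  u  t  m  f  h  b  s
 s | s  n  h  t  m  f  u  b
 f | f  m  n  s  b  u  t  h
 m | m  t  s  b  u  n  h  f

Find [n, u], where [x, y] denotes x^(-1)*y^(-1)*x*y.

f

Identity is t; from the table n^(-1) = b and u^(-1) = s.
b*s = m
m*n = u
u*u = f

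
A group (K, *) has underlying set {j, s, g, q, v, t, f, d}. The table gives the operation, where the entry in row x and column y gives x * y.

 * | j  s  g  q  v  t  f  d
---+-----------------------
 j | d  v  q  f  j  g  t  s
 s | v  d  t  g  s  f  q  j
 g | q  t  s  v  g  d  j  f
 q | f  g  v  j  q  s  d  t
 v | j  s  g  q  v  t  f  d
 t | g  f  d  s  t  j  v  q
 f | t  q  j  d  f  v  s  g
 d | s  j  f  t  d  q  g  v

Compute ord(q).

8

The identity element is v (its row matches the header).
q^1 = q
q^2 = q * q = j
q^3 = j * q = f
q^4 = f * q = d
q^5 = d * q = t
q^6 = t * q = s
q^7 = s * q = g
q^8 = g * q = v
The first power of q equal to the identity is q^8, so ord(q) = 8.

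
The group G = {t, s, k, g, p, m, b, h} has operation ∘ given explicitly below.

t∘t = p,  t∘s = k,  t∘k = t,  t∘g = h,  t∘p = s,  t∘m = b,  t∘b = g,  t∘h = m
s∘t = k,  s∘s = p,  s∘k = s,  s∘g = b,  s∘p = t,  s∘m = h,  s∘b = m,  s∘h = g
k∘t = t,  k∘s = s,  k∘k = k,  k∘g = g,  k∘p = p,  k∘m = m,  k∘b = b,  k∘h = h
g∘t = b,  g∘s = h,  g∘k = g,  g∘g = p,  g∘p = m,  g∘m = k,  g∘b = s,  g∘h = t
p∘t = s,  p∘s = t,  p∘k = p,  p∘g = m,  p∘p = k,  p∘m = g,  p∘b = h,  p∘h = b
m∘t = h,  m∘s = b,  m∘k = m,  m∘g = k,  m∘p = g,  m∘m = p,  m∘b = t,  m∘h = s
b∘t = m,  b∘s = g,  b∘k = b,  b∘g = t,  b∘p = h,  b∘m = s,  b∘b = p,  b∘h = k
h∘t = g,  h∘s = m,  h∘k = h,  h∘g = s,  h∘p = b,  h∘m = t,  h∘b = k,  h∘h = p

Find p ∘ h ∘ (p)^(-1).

h

The identity is k. In row p, the entry k sits in column p, so p^(-1) = p.
p ∘ h = b
b ∘ p = h
(Structurally, G here is isomorphic to the quaternion group Q_8.)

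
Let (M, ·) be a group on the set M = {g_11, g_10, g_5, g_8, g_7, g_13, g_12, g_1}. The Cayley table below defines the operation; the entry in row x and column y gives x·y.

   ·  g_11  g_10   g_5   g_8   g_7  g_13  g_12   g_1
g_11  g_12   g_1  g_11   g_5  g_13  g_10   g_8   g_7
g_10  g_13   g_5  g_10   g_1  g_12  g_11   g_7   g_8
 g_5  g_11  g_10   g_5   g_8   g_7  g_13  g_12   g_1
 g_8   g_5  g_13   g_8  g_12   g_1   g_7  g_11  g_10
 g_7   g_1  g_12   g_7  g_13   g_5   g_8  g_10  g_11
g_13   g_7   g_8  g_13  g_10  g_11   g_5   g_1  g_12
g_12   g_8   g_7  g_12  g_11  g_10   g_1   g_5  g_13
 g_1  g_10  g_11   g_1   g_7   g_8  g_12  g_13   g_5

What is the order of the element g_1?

2

The identity element is g_5 (its row matches the header).
g_1^1 = g_1
g_1^2 = g_1·g_1 = g_5
The first power of g_1 equal to the identity is g_1^2, so ord(g_1) = 2.
(Structurally, M here is isomorphic to the dihedral group D_4.)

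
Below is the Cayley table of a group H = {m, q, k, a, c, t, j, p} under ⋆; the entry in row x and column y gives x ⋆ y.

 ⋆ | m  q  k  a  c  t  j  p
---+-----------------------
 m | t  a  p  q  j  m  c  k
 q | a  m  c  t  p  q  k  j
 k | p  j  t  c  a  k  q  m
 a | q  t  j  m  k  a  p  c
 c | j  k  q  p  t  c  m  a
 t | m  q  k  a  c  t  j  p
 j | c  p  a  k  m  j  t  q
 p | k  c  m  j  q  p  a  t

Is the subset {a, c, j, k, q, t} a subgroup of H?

a ⋆ a = m, which is not in {a, c, j, k, q, t}.
The subset is not closed under ⋆, so it is not a subgroup.

No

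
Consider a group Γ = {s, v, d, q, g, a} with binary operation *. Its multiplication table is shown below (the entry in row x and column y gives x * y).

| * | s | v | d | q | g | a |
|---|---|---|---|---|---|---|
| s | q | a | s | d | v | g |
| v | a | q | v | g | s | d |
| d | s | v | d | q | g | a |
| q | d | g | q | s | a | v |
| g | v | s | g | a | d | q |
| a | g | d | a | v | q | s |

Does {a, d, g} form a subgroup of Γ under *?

No

a * a = s, which is not in {a, d, g}.
The subset is not closed under *, so it is not a subgroup.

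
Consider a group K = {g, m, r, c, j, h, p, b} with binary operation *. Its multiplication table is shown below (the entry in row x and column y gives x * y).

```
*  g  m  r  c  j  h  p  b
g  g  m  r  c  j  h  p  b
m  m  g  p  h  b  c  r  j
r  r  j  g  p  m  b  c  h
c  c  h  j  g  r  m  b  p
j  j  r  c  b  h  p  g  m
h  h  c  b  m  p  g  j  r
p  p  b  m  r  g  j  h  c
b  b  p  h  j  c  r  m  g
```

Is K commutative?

No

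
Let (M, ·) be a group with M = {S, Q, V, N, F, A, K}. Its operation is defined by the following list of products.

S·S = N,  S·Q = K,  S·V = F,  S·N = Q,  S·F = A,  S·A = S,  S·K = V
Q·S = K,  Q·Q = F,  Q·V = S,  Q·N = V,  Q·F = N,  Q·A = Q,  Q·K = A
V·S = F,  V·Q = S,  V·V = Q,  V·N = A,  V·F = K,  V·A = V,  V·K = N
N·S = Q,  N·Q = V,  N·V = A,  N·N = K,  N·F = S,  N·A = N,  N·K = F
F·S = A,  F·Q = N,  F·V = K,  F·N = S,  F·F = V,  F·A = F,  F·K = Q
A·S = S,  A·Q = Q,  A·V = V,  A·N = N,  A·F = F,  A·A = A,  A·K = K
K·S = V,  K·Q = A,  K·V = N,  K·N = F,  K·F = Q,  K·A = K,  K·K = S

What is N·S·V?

S

N·S = Q
Q·V = S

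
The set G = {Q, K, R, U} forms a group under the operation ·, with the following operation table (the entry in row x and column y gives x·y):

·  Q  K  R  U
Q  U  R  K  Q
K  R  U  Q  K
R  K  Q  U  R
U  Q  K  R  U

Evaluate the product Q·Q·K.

Q·Q = U
U·K = K

K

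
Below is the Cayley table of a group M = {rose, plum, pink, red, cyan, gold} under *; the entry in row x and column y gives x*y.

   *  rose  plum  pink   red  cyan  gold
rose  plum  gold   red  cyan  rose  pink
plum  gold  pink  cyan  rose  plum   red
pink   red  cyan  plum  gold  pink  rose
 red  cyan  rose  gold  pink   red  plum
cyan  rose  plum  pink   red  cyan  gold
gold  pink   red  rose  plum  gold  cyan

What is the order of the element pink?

3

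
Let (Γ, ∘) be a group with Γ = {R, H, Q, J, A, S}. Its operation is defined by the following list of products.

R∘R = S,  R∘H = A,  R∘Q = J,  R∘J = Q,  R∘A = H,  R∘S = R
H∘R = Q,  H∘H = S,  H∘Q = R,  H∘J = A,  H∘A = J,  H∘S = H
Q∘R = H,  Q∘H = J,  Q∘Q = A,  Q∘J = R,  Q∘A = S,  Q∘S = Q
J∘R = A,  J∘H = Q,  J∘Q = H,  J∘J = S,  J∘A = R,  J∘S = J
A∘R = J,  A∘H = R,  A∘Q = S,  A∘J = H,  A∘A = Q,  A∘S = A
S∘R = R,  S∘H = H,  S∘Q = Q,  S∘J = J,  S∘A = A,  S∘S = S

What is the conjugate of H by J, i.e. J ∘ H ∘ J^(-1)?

The identity is S. In row J, the entry S sits in column J, so J^(-1) = J.
J ∘ H = Q
Q ∘ J = R

R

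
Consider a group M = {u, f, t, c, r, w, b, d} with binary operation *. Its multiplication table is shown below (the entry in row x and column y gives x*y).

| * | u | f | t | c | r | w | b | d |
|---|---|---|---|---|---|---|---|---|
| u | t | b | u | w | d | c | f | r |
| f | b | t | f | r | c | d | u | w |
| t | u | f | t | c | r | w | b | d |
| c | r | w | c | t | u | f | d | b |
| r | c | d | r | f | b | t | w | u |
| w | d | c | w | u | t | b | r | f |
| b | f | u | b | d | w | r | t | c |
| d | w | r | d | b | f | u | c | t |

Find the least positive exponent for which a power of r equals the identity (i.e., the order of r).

The identity element is t (its row matches the header).
r^1 = r
r^2 = r*r = b
r^3 = b*r = w
r^4 = w*r = t
The first power of r equal to the identity is r^4, so ord(r) = 4.

4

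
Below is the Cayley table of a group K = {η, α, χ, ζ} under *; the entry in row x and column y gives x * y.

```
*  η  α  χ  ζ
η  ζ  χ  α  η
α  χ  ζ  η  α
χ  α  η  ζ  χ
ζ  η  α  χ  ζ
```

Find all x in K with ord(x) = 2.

{α, η, χ}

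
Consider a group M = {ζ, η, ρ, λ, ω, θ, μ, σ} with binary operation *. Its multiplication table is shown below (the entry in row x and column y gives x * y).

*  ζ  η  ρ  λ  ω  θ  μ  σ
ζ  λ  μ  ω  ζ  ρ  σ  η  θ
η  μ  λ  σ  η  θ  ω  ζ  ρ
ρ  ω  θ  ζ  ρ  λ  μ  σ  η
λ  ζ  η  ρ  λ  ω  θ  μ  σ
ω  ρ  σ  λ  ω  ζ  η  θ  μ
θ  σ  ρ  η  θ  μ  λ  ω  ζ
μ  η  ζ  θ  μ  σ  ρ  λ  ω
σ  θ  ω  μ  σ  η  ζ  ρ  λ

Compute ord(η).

The identity element is λ (its row matches the header).
η^1 = η
η^2 = η * η = λ
The first power of η equal to the identity is η^2, so ord(η) = 2.
(Structurally, M here is isomorphic to the dihedral group D_4.)

2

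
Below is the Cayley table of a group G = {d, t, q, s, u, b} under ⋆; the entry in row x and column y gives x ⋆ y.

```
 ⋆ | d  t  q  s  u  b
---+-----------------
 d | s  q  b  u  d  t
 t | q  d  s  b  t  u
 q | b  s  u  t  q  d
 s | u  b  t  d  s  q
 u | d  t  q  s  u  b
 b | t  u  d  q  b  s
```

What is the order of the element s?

The identity element is u (its row matches the header).
s^1 = s
s^2 = s ⋆ s = d
s^3 = d ⋆ s = u
The first power of s equal to the identity is s^3, so ord(s) = 3.

3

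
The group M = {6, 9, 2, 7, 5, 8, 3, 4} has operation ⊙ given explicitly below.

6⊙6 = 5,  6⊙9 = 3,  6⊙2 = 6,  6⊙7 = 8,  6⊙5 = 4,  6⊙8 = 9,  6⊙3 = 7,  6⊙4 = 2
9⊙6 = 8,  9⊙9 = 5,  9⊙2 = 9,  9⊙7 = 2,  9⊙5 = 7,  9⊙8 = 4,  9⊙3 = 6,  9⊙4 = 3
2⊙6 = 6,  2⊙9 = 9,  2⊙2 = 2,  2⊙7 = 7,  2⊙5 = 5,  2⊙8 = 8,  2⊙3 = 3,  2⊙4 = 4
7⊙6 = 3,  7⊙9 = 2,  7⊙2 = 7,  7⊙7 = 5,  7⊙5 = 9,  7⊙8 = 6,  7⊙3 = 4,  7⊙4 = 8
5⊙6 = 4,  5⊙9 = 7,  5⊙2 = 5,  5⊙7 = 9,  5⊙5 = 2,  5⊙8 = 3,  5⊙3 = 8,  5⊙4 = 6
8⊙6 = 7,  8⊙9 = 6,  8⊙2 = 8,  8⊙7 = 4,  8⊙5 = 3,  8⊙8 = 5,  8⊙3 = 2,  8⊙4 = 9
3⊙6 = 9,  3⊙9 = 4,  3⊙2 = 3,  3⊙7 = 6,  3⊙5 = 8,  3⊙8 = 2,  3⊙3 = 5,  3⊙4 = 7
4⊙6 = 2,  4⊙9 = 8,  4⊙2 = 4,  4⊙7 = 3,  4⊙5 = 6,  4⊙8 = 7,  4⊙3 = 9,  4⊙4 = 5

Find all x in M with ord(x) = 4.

{3, 4, 6, 7, 8, 9}

Identity is 2. Compute the order of each non-identity element by repeated multiplication:
  6: 6 → 5 → 4 → 2  (order 4)
  9: 9 → 5 → 7 → 2  (order 4)
  7: 7 → 5 → 9 → 2  (order 4)
  5: 5 → 2  (order 2)
  8: 8 → 5 → 3 → 2  (order 4)
  3: 3 → 5 → 8 → 2  (order 4)
  4: 4 → 5 → 6 → 2  (order 4)
Elements of order 4: {3, 4, 6, 7, 8, 9}.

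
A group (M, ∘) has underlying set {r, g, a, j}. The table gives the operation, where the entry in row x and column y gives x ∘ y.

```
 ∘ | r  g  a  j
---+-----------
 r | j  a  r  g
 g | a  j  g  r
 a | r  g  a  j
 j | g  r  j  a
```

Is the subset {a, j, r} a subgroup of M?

j ∘ r = g, which is not in {a, j, r}.
The subset is not closed under ∘, so it is not a subgroup.

No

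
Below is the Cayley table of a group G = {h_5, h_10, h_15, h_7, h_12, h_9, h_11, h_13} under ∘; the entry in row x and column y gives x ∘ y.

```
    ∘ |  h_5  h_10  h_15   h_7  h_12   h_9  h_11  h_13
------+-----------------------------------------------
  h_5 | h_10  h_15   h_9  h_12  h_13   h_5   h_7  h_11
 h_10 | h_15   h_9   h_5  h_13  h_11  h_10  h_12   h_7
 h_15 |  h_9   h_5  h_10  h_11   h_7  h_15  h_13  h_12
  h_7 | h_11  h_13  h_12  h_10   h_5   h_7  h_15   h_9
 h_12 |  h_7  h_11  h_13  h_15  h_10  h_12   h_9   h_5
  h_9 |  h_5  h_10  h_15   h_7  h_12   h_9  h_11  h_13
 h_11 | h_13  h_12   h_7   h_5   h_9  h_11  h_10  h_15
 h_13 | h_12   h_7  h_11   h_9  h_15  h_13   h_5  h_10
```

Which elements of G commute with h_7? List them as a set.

{h_10, h_13, h_7, h_9}

Compare row h_7 with column h_7 entry by entry.
h_10 ∘ h_7 = h_13 = h_7 ∘ h_10, so h_10 commutes with h_7.
h_5 ∘ h_7 = h_12 but h_7 ∘ h_5 = h_11, so h_5 does not.
Collecting the elements that commute with h_7: C(h_7) = {h_10, h_13, h_7, h_9}.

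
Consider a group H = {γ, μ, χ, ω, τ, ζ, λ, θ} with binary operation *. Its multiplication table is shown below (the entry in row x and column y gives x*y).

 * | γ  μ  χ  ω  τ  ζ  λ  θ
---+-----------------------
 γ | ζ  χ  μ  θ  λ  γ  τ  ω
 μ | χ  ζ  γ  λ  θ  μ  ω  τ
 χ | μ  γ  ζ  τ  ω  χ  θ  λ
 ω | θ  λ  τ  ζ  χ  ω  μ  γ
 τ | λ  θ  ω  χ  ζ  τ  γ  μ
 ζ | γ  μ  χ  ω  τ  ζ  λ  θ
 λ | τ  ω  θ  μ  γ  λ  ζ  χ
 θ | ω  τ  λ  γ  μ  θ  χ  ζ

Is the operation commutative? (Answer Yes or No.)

Check whether the table is symmetric across its main diagonal.
Every entry (row x, col y) equals the entry (row y, col x), so H is abelian.

Yes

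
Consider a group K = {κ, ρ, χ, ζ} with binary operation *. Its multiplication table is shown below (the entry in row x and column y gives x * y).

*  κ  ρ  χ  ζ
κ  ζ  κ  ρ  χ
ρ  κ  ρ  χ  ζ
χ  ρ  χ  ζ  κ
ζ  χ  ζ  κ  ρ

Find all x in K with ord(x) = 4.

Identity is ρ. Compute the order of each non-identity element by repeated multiplication:
  κ: κ → ζ → χ → ρ  (order 4)
  χ: χ → ζ → κ → ρ  (order 4)
  ζ: ζ → ρ  (order 2)
Elements of order 4: {κ, χ}.

{κ, χ}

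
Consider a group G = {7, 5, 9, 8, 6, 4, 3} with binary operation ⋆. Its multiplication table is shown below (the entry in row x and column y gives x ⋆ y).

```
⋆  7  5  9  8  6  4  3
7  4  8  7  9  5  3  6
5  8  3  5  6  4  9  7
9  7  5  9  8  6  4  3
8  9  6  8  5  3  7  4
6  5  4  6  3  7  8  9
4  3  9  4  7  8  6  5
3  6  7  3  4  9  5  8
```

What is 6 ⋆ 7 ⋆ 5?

3

6 ⋆ 7 = 5
5 ⋆ 5 = 3
(Structurally, G here is isomorphic to the cyclic group Z_7.)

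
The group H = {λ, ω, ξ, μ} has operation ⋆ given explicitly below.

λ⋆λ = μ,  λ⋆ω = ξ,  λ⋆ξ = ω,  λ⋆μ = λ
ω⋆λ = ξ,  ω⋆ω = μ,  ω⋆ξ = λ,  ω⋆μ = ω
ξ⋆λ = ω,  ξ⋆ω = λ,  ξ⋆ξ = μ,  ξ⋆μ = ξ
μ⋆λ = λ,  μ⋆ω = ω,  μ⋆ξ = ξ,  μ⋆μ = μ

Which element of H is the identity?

μ

The identity e satisfies e ⋆ x = x for all x, so its row in the table reproduces the column headers.
Row μ reads: λ, ω, ξ, μ — exactly the header order. So μ is the identity.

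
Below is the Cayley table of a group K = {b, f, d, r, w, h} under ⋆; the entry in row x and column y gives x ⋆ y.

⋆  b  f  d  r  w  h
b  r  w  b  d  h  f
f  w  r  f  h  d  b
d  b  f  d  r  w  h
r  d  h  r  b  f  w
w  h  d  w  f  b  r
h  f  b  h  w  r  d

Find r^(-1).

First locate the identity: row d matches the header, so d is the identity.
Scan row r for d: r ⋆ b = d. Hence r^(-1) = b.
(Structurally, K here is isomorphic to the cyclic group Z_6.)

b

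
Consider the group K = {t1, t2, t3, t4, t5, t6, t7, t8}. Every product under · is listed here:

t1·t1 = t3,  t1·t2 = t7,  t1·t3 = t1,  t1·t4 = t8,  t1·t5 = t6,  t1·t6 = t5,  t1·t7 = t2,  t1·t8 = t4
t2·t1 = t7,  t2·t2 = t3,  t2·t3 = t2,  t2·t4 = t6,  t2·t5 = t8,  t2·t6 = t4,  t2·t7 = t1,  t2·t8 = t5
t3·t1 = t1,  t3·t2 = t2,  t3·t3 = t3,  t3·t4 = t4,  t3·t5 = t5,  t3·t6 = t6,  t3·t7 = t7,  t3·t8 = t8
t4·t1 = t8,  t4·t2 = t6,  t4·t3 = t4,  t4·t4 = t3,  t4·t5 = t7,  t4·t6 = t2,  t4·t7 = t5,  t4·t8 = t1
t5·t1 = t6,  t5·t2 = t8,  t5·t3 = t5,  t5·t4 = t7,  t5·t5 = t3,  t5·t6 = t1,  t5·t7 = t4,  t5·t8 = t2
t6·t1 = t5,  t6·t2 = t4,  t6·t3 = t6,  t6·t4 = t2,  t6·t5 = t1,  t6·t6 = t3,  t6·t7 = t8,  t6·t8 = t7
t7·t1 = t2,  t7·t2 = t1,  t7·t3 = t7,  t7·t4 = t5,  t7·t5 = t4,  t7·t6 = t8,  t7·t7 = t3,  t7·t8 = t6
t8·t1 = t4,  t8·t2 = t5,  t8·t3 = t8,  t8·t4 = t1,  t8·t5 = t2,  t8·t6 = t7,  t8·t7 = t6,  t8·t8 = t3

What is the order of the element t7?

2

The identity element is t3 (its row matches the header).
t7^1 = t7
t7^2 = t7·t7 = t3
The first power of t7 equal to the identity is t7^2, so ord(t7) = 2.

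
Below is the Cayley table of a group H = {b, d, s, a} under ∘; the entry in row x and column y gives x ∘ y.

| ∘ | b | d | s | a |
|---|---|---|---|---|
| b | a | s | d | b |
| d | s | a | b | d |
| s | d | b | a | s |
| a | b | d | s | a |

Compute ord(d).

The identity element is a (its row matches the header).
d^1 = d
d^2 = d ∘ d = a
The first power of d equal to the identity is d^2, so ord(d) = 2.

2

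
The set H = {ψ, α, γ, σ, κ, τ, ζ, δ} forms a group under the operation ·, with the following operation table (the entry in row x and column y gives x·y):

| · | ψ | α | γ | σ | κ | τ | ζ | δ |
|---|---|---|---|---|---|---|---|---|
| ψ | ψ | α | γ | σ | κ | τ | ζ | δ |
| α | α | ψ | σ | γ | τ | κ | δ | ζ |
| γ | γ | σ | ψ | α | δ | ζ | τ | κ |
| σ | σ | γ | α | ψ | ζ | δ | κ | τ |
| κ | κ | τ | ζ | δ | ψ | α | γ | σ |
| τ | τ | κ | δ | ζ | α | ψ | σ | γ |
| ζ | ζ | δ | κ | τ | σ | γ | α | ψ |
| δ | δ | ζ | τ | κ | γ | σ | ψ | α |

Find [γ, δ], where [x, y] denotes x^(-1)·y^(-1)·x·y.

Identity is ψ; from the table γ^(-1) = γ and δ^(-1) = ζ.
γ·ζ = τ
τ·γ = δ
δ·δ = α
(Structurally, H here is isomorphic to the dihedral group D_4.)

α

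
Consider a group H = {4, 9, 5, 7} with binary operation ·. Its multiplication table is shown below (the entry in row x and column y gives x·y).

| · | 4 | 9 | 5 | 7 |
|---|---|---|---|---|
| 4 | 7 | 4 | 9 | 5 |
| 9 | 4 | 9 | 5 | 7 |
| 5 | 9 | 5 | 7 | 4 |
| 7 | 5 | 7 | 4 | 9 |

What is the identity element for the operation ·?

9

The identity e satisfies e·x = x for all x, so its row in the table reproduces the column headers.
Row 9 reads: 4, 9, 5, 7 — exactly the header order. So 9 is the identity.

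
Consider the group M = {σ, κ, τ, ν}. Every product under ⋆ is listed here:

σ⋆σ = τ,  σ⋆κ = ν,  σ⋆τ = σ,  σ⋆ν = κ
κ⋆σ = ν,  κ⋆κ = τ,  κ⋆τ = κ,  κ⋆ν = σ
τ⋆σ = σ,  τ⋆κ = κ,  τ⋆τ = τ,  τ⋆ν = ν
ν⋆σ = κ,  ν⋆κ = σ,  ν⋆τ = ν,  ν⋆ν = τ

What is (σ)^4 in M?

σ^1 = σ
σ^2 = σ ⋆ σ = τ
σ^3 = τ ⋆ σ = σ
σ^4 = σ ⋆ σ = τ
(Structurally, M here is isomorphic to the Klein four-group V_4.)

τ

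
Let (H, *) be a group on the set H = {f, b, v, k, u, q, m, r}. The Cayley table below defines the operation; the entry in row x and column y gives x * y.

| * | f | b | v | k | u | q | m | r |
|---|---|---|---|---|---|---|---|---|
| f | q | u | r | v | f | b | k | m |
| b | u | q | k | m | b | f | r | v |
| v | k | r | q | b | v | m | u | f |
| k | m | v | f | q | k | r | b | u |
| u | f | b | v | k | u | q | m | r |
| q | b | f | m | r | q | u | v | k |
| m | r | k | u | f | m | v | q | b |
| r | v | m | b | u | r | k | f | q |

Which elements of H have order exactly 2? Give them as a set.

Identity is u. Compute the order of each non-identity element by repeated multiplication:
  f: f → q → b → u  (order 4)
  b: b → q → f → u  (order 4)
  v: v → q → m → u  (order 4)
  k: k → q → r → u  (order 4)
  q: q → u  (order 2)
  m: m → q → v → u  (order 4)
  r: r → q → k → u  (order 4)
Elements of order 2: {q}.

{q}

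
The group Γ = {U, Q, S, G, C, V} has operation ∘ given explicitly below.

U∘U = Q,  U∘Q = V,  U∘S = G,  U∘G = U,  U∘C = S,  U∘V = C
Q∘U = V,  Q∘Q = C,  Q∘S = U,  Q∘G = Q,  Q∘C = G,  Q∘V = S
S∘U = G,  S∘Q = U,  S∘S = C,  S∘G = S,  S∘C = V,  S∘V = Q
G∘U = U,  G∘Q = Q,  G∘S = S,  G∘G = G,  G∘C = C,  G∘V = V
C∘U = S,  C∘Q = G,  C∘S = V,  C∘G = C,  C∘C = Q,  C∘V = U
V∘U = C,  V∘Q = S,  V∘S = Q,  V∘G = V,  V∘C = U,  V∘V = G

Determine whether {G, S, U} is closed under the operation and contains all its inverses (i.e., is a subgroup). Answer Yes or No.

No

U ∘ U = Q, which is not in {G, S, U}.
The subset is not closed under ∘, so it is not a subgroup.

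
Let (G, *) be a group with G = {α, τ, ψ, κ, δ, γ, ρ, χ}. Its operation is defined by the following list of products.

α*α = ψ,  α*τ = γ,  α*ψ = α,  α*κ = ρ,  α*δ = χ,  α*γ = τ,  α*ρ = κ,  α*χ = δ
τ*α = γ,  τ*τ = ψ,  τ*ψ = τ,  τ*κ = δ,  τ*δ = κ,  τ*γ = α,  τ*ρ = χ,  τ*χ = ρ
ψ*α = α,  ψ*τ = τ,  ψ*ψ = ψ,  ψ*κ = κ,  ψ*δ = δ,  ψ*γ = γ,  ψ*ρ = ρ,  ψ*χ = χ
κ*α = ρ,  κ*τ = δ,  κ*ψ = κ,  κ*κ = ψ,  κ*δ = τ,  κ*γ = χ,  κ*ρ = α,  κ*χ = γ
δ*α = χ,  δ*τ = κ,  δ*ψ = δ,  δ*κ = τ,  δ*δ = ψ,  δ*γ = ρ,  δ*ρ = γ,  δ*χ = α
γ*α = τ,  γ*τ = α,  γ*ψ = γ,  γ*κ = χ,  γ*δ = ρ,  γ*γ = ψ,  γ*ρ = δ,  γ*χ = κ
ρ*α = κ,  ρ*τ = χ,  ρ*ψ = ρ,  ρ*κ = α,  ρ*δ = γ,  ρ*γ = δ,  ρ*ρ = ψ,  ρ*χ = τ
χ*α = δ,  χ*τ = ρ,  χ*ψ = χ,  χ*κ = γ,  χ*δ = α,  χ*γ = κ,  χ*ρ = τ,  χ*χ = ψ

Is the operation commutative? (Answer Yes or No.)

Yes

Check whether the table is symmetric across its main diagonal.
Every entry (row x, col y) equals the entry (row y, col x), so G is abelian.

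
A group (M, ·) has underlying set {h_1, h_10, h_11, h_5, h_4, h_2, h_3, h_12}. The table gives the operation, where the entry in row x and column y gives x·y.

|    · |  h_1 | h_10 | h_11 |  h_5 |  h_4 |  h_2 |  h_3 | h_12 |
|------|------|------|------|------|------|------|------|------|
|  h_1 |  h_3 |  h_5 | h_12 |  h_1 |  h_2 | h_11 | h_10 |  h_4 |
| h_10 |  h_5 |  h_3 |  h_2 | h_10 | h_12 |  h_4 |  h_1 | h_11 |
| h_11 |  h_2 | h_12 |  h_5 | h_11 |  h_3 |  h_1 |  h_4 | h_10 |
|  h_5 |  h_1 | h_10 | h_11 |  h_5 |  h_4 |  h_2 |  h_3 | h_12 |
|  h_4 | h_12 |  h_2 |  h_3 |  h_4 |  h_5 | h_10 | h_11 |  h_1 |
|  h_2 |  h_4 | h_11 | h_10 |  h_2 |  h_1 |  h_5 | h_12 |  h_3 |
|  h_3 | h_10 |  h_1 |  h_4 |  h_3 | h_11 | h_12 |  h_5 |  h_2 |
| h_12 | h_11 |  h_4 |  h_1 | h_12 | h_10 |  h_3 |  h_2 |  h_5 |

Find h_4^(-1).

h_4

First locate the identity: row h_5 matches the header, so h_5 is the identity.
Scan row h_4 for h_5: h_4·h_4 = h_5. Hence h_4^(-1) = h_4.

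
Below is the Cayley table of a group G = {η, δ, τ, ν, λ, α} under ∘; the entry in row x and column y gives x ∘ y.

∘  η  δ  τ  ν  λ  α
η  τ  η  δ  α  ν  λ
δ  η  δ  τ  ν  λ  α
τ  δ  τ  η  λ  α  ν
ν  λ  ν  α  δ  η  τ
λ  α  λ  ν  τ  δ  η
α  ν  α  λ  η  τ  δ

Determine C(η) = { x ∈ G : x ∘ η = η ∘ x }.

{δ, η, τ}

Compare row η with column η entry by entry.
τ ∘ η = δ = η ∘ τ, so τ commutes with η.
λ ∘ η = α but η ∘ λ = ν, so λ does not.
Collecting the elements that commute with η: C(η) = {δ, η, τ}.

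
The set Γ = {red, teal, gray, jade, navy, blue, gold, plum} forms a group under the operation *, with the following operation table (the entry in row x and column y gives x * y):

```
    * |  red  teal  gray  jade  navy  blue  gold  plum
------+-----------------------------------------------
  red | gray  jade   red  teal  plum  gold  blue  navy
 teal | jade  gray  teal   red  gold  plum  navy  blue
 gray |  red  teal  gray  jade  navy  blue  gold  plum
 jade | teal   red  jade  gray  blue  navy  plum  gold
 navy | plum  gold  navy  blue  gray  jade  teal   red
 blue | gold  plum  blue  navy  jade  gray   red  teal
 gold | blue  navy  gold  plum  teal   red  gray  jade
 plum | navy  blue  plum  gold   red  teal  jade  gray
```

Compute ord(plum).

The identity element is gray (its row matches the header).
plum^1 = plum
plum^2 = plum * plum = gray
The first power of plum equal to the identity is plum^2, so ord(plum) = 2.

2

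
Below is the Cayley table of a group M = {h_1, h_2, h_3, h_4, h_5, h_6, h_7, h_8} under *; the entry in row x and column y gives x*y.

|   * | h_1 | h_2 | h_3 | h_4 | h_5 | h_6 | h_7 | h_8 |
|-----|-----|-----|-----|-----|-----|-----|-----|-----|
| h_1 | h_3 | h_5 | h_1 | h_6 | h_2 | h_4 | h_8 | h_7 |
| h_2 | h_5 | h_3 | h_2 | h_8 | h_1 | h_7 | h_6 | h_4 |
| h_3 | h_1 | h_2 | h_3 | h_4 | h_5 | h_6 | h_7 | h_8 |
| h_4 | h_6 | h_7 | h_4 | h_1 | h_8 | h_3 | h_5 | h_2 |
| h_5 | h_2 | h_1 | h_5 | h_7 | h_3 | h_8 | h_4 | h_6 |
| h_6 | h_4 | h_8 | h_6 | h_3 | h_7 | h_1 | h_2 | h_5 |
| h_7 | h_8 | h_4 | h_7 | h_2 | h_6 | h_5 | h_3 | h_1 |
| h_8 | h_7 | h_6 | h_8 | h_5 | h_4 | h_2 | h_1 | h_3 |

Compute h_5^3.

h_5^1 = h_5
h_5^2 = h_5*h_5 = h_3
h_5^3 = h_3*h_5 = h_5
(Structurally, M here is isomorphic to the dihedral group D_4.)

h_5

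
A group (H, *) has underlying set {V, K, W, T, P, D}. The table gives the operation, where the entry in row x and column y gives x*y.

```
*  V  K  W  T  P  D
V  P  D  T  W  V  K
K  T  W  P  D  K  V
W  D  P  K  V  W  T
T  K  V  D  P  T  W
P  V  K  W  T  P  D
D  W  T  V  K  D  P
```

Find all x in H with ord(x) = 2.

Identity is P. Compute the order of each non-identity element by repeated multiplication:
  V: V → P  (order 2)
  K: K → W → P  (order 3)
  W: W → K → P  (order 3)
  T: T → P  (order 2)
  D: D → P  (order 2)
Elements of order 2: {D, T, V}.
(Structurally, H here is isomorphic to the symmetric group S_3.)

{D, T, V}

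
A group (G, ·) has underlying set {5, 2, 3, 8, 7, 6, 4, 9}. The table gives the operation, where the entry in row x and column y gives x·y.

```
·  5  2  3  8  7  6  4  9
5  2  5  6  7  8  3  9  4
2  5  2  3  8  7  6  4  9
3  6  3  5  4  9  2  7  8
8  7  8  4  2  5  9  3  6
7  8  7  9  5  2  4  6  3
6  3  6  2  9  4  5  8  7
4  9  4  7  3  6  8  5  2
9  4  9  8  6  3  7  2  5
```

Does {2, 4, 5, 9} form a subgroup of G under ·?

{2, 4, 5, 9} contains the identity 2.
Checking products: every product of two elements of {2, 4, 5, 9} (read from the table) lies in {2, 4, 5, 9}, so the set is closed.
In a finite group, a nonempty closed subset is a subgroup. So {2, 4, 5, 9} ≤ G.

Yes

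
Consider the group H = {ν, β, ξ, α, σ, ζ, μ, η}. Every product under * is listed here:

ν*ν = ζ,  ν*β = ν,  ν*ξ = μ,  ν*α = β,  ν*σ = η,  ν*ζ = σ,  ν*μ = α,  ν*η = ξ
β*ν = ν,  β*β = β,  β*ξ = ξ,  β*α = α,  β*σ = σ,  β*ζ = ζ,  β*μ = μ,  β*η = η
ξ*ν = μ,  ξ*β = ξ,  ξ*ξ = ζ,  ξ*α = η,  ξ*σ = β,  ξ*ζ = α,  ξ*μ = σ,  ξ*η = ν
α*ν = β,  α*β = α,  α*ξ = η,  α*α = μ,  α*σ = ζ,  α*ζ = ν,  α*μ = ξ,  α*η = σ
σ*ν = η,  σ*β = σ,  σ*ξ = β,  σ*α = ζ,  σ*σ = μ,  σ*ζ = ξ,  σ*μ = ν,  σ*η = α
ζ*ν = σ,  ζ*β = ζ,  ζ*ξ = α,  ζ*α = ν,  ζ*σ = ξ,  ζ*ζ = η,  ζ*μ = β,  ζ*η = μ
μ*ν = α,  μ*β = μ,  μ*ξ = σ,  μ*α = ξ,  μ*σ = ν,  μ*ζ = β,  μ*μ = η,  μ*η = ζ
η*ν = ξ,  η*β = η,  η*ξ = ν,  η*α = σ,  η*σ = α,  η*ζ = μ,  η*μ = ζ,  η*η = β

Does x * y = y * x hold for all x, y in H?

Yes

Check whether the table is symmetric across its main diagonal.
Every entry (row x, col y) equals the entry (row y, col x), so H is abelian.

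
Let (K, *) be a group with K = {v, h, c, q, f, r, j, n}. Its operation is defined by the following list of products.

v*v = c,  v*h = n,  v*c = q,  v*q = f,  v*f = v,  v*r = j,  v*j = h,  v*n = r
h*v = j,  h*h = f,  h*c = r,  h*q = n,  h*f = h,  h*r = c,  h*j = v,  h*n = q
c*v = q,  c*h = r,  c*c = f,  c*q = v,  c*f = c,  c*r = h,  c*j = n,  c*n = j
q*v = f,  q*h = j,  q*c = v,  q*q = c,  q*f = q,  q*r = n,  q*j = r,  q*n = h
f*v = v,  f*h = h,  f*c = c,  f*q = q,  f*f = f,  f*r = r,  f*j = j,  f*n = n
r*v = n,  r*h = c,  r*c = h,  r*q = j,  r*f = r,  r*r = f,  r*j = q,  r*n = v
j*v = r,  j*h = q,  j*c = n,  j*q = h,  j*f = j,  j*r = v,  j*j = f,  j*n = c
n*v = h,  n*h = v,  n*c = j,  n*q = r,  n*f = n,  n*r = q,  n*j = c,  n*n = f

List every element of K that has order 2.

Identity is f. Compute the order of each non-identity element by repeated multiplication:
  v: v → c → q → f  (order 4)
  h: h → f  (order 2)
  c: c → f  (order 2)
  q: q → c → v → f  (order 4)
  r: r → f  (order 2)
  j: j → f  (order 2)
  n: n → f  (order 2)
Elements of order 2: {c, h, j, n, r}.
(Structurally, K here is isomorphic to the dihedral group D_4.)

{c, h, j, n, r}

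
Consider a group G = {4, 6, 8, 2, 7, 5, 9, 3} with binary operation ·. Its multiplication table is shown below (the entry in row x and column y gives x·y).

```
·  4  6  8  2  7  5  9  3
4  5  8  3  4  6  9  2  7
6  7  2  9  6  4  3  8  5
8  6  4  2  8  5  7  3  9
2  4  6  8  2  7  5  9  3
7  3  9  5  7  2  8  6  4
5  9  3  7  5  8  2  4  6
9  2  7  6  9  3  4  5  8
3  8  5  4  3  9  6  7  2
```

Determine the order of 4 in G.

The identity element is 2 (its row matches the header).
4^1 = 4
4^2 = 4·4 = 5
4^3 = 5·4 = 9
4^4 = 9·4 = 2
The first power of 4 equal to the identity is 4^4, so ord(4) = 4.
(Structurally, G here is isomorphic to the dihedral group D_4.)

4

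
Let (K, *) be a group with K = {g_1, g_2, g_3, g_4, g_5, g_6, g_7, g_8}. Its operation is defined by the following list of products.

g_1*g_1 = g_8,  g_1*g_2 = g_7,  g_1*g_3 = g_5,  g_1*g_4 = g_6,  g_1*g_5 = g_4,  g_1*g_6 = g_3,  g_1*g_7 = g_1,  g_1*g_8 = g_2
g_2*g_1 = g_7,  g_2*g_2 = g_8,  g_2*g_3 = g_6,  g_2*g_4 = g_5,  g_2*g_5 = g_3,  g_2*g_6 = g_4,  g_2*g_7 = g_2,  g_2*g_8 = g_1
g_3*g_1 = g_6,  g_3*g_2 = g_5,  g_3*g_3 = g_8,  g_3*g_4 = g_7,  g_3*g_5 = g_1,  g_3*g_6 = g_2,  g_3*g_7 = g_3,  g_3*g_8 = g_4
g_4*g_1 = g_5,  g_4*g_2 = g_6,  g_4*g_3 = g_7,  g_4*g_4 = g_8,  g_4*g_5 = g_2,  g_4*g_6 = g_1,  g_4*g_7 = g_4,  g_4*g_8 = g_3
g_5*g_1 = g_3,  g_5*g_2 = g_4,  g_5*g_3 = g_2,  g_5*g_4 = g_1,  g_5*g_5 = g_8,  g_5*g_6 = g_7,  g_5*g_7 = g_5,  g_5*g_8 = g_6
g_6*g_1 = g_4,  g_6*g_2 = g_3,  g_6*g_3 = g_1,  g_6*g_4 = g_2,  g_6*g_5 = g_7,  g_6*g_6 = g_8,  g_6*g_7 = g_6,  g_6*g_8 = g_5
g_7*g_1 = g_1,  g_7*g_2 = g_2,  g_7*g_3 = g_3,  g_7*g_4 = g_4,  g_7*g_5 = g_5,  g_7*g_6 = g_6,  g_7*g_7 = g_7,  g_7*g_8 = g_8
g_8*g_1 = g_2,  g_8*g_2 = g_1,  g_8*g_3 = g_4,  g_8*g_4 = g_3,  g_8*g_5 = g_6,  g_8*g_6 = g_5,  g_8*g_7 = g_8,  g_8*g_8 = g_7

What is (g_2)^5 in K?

g_2^1 = g_2
g_2^2 = g_2 * g_2 = g_8
g_2^3 = g_8 * g_2 = g_1
g_2^4 = g_1 * g_2 = g_7
g_2^5 = g_7 * g_2 = g_2

g_2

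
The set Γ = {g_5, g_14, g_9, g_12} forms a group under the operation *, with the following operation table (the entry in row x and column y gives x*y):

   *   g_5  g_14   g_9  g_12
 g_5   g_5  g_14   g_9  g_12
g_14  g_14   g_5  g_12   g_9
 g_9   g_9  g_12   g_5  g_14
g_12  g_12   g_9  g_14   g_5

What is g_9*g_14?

Read row g_9, column g_14: g_9*g_14 = g_12.

g_12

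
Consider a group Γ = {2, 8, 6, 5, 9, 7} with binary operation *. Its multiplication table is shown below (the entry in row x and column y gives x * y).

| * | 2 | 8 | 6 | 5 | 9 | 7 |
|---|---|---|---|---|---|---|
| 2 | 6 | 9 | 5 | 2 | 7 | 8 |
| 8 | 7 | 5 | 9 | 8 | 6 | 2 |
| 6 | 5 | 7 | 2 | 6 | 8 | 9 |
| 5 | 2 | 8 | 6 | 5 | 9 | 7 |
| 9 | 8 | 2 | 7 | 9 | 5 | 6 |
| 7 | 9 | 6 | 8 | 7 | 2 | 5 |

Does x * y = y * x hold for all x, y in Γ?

No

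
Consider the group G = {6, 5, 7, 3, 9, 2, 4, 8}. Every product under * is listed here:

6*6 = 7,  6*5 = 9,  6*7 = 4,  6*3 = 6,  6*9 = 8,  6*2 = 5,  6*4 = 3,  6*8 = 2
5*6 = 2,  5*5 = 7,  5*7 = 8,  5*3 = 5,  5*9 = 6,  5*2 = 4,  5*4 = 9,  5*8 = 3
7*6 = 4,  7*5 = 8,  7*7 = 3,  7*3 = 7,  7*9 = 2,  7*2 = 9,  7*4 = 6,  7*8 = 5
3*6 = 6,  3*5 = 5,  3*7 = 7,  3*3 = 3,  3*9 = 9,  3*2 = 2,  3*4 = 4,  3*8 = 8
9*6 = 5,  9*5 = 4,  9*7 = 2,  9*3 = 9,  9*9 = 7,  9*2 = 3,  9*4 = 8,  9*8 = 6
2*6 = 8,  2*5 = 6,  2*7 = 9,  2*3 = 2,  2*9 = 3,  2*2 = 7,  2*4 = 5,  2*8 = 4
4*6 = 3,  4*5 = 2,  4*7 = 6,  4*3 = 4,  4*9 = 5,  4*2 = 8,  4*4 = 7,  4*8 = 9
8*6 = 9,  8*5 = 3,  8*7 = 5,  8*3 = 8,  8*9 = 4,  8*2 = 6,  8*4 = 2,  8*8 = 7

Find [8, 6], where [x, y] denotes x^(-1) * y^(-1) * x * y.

7

Identity is 3; from the table 8^(-1) = 5 and 6^(-1) = 4.
5 * 4 = 9
9 * 8 = 6
6 * 6 = 7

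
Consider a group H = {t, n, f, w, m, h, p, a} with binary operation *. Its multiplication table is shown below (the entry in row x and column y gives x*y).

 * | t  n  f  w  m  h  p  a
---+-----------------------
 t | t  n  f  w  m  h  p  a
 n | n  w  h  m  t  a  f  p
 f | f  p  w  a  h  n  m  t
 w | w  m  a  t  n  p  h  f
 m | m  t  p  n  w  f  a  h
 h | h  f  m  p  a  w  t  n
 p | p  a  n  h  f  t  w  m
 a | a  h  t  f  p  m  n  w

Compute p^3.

p^1 = p
p^2 = p*p = w
p^3 = w*p = h

h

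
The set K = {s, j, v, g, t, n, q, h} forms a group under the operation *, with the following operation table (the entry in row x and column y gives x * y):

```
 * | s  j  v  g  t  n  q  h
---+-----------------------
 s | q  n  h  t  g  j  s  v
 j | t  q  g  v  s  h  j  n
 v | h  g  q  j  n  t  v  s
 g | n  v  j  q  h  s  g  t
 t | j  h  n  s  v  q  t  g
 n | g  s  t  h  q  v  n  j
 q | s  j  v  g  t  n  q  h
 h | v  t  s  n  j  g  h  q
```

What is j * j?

q

Read row j, column j: j * j = q.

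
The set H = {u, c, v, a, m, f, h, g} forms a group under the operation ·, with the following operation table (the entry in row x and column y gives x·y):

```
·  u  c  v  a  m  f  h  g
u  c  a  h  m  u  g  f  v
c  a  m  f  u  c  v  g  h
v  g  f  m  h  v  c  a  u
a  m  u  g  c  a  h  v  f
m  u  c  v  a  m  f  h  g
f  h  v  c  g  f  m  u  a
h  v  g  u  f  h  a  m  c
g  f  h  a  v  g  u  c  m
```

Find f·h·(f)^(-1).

g

The identity is m. In row f, the entry m sits in column f, so f^(-1) = f.
f·h = u
u·f = g
(Structurally, H here is isomorphic to the dihedral group D_4.)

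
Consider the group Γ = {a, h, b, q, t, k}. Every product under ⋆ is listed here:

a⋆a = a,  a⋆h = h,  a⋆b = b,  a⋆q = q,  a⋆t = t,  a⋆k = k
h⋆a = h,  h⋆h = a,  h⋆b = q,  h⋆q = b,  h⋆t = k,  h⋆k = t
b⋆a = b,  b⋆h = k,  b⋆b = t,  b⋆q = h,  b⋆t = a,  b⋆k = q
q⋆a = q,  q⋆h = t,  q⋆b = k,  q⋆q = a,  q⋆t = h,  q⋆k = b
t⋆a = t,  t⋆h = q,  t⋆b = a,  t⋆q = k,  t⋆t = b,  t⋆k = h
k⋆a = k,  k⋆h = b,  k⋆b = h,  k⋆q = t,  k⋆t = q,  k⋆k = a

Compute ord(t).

The identity element is a (its row matches the header).
t^1 = t
t^2 = t ⋆ t = b
t^3 = b ⋆ t = a
The first power of t equal to the identity is t^3, so ord(t) = 3.

3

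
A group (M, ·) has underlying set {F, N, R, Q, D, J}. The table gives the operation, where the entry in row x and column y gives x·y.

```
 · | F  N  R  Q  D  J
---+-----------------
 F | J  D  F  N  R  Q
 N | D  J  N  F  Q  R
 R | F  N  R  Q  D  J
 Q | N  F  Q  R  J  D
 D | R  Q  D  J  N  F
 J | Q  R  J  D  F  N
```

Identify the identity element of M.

R

The identity e satisfies e·x = x for all x, so its row in the table reproduces the column headers.
Row R reads: F, N, R, Q, D, J — exactly the header order. So R is the identity.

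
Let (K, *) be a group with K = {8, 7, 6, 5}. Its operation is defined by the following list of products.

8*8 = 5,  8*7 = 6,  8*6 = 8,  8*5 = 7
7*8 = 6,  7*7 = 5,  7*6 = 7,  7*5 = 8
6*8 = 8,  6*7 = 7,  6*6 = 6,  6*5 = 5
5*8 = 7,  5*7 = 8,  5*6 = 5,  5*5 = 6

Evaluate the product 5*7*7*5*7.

5*7 = 8
8*7 = 6
6*5 = 5
5*7 = 8

8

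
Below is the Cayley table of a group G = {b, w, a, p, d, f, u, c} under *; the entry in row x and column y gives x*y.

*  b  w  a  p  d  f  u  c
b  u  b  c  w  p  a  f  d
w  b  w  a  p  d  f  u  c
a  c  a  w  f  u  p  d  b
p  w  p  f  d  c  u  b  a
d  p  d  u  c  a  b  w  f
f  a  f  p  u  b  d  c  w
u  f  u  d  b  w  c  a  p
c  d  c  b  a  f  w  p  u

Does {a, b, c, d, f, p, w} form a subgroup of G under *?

No

p*f = u, which is not in {a, b, c, d, f, p, w}.
The subset is not closed under *, so it is not a subgroup.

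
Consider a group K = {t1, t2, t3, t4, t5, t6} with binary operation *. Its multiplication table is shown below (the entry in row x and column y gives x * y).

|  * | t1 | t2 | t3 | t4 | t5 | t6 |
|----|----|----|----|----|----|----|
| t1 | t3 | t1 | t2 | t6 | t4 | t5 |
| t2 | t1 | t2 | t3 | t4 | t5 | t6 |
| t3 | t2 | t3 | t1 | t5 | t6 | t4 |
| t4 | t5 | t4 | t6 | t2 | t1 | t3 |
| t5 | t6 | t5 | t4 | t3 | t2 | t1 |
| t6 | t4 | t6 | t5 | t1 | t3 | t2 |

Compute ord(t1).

The identity element is t2 (its row matches the header).
t1^1 = t1
t1^2 = t1 * t1 = t3
t1^3 = t3 * t1 = t2
The first power of t1 equal to the identity is t1^3, so ord(t1) = 3.

3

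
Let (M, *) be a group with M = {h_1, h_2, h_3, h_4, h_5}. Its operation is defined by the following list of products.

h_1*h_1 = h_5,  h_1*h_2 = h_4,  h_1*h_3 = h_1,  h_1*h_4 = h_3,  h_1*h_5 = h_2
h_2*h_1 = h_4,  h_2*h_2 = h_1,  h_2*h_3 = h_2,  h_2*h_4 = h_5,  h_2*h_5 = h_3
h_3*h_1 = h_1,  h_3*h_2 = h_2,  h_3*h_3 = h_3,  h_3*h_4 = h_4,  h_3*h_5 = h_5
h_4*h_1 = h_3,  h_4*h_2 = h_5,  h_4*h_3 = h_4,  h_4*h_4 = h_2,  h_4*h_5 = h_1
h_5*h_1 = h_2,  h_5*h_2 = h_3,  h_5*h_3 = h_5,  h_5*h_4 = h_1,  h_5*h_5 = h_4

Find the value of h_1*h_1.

Read row h_1, column h_1: h_1*h_1 = h_5.

h_5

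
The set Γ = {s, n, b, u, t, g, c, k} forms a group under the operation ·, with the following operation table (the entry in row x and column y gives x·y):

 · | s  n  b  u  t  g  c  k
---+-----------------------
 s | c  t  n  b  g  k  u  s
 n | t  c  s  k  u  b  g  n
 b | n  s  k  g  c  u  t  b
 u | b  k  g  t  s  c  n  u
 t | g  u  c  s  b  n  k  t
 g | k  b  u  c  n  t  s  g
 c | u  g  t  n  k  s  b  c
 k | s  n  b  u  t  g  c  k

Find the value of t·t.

Read row t, column t: t·t = b.

b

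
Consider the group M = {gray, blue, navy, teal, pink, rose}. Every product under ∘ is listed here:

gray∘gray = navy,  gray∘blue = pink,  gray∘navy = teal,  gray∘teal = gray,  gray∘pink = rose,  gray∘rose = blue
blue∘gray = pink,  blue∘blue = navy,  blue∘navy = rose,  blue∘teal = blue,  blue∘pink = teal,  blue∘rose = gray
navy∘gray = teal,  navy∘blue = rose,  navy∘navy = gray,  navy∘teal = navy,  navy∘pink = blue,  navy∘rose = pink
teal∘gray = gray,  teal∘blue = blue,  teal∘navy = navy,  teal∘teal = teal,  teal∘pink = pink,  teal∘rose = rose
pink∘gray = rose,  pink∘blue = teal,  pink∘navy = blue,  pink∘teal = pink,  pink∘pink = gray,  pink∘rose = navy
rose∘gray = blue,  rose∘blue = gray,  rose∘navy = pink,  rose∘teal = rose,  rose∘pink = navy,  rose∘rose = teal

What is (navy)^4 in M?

navy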